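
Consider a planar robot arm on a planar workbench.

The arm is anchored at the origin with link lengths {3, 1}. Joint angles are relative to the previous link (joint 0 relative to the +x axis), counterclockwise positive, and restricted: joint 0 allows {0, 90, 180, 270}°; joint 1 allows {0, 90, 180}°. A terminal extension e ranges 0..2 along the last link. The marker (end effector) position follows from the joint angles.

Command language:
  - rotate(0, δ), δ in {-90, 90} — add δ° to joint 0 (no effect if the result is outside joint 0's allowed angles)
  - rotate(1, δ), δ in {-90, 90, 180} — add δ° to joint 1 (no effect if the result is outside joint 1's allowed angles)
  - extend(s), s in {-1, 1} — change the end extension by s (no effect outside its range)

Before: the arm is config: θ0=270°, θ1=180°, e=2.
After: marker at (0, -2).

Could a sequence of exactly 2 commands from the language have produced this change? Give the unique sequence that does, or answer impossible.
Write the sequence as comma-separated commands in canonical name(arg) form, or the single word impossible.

extend(-1), extend(-1)

start: config: θ0=270°, θ1=180°, e=2
t=1 extend(-1) ⇒ config: θ0=270°, θ1=180°, e=1
t=2 extend(-1) ⇒ config: θ0=270°, θ1=180°, e=0
uniquely the one of 49 2-step routes that fits.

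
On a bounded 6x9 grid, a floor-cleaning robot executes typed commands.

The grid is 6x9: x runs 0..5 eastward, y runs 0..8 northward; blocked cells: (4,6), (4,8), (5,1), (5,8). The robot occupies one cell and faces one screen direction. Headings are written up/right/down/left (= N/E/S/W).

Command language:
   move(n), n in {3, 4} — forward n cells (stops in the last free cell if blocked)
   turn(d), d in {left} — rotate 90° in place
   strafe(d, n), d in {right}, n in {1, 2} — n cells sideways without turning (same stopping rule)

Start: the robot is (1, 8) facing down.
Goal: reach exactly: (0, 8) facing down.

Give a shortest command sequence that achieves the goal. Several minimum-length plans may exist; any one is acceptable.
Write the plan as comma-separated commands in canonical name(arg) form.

strafe(right, 2)

start: (1, 8) facing down
t=1 strafe(right, 2) ⇒ (0, 8) facing down
no 0-step plan works, so 1 is optimal.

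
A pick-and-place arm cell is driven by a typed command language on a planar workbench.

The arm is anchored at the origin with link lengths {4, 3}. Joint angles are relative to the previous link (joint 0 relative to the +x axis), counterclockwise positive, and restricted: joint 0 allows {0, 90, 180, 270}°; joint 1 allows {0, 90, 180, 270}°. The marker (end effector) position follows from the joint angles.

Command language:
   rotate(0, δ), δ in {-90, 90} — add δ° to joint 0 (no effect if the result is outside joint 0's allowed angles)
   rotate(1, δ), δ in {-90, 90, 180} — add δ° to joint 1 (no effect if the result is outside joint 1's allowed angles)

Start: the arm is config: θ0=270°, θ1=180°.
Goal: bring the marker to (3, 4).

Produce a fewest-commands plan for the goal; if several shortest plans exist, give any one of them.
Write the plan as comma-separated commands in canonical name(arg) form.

begin: config: θ0=270°, θ1=180°
t=1 rotate(0, -90) ⇒ config: θ0=180°, θ1=180°
t=2 rotate(0, -90) ⇒ config: θ0=90°, θ1=180°
t=3 rotate(1, 90) ⇒ config: θ0=90°, θ1=270°
shorter routes all fall short; 3 is best.

rotate(0, -90), rotate(0, -90), rotate(1, 90)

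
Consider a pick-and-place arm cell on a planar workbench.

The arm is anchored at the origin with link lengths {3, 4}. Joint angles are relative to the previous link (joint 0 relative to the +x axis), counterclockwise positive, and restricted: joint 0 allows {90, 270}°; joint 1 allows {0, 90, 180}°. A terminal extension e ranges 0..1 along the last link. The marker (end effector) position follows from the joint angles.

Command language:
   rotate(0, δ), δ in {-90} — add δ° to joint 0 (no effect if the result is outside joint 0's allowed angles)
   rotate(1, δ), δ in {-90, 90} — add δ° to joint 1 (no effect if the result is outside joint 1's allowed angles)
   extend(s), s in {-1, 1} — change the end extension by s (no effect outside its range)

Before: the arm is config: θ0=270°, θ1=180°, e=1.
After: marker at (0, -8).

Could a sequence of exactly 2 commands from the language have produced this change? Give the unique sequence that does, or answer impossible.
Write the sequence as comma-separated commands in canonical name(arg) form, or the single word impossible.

rotate(1, -90), rotate(1, -90)

begin: config: θ0=270°, θ1=180°, e=1
step 1 (rotate(1, -90)): config: θ0=270°, θ1=90°, e=1
step 2 (rotate(1, -90)): config: θ0=270°, θ1=0°, e=1
uniquely the one of 25 2-step routes that fits.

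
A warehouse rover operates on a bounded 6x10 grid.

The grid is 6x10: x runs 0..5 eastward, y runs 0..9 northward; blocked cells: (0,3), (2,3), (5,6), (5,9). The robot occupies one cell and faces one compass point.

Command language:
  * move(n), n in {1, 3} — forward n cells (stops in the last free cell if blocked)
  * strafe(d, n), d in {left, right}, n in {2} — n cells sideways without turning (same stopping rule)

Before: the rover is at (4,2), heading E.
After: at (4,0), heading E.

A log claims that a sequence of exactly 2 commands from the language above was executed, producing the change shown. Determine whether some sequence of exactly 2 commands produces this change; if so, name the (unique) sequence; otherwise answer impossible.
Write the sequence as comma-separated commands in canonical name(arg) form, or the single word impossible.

strafe(right, 2), strafe(right, 2)

key: the second strafe(right, 2) runs into the grid edge before its full distance
begin: at (4,2), heading E
[1] after strafe(right, 2): at (4,0), heading E
[2] after strafe(right, 2): at (4,0), heading E
no rival 2-sequence matches.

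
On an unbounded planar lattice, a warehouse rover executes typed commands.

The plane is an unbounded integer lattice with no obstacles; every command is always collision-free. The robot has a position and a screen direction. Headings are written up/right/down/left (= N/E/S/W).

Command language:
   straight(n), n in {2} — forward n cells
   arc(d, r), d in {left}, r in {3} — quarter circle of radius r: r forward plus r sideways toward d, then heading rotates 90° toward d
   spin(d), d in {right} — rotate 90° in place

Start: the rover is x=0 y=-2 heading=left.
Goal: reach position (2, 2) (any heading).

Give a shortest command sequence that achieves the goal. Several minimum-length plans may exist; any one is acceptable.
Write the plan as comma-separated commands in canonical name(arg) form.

initial: x=0 y=-2 heading=left
t=1 spin(right) ⇒ x=0 y=-2 heading=up
t=2 straight(2) ⇒ x=0 y=0 heading=up
t=3 straight(2) ⇒ x=0 y=2 heading=up
t=4 spin(right) ⇒ x=0 y=2 heading=right
t=5 straight(2) ⇒ x=2 y=2 heading=right
no 4-step plan works, so 5 is optimal.

spin(right), straight(2), straight(2), spin(right), straight(2)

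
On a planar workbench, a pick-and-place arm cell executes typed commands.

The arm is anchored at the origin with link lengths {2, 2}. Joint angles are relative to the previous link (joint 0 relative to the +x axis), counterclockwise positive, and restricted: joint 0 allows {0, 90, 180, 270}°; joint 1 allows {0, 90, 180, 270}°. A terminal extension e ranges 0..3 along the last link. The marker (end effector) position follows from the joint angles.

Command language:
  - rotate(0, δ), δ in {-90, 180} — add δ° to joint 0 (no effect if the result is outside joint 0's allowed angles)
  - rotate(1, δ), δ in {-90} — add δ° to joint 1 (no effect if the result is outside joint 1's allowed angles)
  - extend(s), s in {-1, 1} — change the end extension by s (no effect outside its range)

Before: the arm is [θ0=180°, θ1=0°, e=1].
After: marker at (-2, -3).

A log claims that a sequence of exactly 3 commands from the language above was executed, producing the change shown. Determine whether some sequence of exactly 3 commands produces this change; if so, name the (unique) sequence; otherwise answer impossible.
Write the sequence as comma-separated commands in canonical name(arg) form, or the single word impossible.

initial: [θ0=180°, θ1=0°, e=1]
[1] after rotate(1, -90): [θ0=180°, θ1=270°, e=1]
[2] after rotate(1, -90): [θ0=180°, θ1=180°, e=1]
[3] after rotate(1, -90): [θ0=180°, θ1=90°, e=1]
all 125 alternatives checked — unique.

rotate(1, -90), rotate(1, -90), rotate(1, -90)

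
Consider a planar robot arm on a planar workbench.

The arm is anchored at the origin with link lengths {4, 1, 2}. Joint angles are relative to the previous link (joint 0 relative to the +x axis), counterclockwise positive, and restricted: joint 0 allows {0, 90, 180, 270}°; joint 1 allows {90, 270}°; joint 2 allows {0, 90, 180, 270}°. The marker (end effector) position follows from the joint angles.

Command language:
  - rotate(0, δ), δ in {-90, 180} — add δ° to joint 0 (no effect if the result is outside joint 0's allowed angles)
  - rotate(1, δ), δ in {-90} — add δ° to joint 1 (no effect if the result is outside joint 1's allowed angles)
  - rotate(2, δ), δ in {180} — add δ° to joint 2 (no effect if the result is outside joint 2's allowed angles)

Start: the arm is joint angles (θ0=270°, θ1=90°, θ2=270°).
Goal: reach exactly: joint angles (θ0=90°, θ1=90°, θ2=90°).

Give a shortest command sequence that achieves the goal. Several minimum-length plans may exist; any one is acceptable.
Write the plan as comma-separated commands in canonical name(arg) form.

start: joint angles (θ0=270°, θ1=90°, θ2=270°)
t=1 rotate(2, 180) ⇒ joint angles (θ0=270°, θ1=90°, θ2=90°)
t=2 rotate(0, 180) ⇒ joint angles (θ0=90°, θ1=90°, θ2=90°)
nothing shorter than 2 reaches the goal.

rotate(2, 180), rotate(0, 180)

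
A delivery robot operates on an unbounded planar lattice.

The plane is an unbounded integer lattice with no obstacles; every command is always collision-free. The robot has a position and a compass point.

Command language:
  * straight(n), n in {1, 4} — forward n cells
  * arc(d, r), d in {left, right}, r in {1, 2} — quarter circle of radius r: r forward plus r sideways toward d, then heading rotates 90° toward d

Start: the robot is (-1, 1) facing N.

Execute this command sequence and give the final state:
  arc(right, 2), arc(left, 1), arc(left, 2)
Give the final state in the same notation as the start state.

(0, 6) facing W

start: (-1, 1) facing N
step 1 (arc(right, 2)): (1, 3) facing E
step 2 (arc(left, 1)): (2, 4) facing N
step 3 (arc(left, 2)): (0, 6) facing W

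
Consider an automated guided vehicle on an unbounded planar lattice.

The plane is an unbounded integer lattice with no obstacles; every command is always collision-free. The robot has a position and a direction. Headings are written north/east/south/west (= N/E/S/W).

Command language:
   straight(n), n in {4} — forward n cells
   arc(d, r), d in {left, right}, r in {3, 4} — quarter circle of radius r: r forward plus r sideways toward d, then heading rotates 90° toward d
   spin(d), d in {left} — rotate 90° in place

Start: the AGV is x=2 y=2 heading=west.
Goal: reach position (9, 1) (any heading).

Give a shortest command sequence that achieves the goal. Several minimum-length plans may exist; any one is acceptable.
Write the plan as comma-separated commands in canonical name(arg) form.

start: x=2 y=2 heading=west
[1] after spin(left): x=2 y=2 heading=south
[2] after arc(left, 4): x=6 y=-2 heading=east
[3] after arc(left, 3): x=9 y=1 heading=north
nothing shorter than 3 reaches the goal.

spin(left), arc(left, 4), arc(left, 3)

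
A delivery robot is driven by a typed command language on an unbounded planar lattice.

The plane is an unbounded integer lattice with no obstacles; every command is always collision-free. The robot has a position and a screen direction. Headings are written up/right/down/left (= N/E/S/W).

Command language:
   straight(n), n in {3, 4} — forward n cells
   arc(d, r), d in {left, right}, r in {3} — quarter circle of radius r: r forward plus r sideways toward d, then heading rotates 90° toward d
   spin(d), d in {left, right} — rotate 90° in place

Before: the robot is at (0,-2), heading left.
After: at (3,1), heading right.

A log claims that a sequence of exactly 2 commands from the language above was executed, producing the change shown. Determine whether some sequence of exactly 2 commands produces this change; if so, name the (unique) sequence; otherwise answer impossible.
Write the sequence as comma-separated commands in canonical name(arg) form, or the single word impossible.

key: position moved to (3,1) AND the heading swung to E — translation plus rotation needed
initial: at (0,-2), heading left
[1] after spin(right): at (0,-2), heading up
[2] after arc(right, 3): at (3,1), heading right
all 36 alternatives checked — unique.

spin(right), arc(right, 3)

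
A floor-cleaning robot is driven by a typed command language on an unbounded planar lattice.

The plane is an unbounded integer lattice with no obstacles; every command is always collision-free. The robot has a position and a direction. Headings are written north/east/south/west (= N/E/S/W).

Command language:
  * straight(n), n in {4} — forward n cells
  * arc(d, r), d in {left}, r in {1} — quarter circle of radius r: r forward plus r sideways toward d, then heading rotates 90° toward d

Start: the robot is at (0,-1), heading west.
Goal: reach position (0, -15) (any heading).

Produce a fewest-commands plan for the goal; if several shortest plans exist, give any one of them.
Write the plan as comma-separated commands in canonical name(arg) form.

arc(left, 1), straight(4), straight(4), straight(4), arc(left, 1)

begin: at (0,-1), heading west
step 1 (arc(left, 1)): at (-1,-2), heading south
step 2 (straight(4)): at (-1,-6), heading south
step 3 (straight(4)): at (-1,-10), heading south
step 4 (straight(4)): at (-1,-14), heading south
step 5 (arc(left, 1)): at (0,-15), heading east
no 4-step plan works, so 5 is optimal.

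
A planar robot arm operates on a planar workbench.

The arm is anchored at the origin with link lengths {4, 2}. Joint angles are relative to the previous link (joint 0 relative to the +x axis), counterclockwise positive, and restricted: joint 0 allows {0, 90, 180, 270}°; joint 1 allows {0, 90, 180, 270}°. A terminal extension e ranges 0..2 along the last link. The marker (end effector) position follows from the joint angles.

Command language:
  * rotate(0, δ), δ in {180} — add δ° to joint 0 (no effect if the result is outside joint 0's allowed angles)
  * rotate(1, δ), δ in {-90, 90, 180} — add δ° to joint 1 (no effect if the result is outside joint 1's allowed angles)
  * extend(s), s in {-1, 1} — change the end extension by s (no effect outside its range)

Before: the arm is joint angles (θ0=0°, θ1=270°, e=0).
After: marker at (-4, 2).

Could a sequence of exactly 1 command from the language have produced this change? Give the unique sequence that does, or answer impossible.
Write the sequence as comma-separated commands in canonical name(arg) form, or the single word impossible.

start: joint angles (θ0=0°, θ1=270°, e=0)
t=1 rotate(0, 180) ⇒ joint angles (θ0=180°, θ1=270°, e=0)
no rival 1-sequence matches.

rotate(0, 180)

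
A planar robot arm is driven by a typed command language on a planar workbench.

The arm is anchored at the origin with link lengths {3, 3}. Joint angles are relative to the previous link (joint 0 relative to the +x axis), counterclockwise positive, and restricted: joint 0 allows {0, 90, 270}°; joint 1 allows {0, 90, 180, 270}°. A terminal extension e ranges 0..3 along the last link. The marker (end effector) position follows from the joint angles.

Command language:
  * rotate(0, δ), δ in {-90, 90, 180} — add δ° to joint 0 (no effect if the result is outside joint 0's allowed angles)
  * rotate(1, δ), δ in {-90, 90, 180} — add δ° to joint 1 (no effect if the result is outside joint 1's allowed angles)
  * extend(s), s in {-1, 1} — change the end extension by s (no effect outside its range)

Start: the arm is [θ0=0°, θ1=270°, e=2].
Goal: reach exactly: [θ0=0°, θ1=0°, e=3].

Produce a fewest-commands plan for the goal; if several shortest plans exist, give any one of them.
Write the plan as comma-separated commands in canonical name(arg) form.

extend(1), rotate(1, 90)

from: [θ0=0°, θ1=270°, e=2]
t=1 extend(1) ⇒ [θ0=0°, θ1=270°, e=3]
t=2 rotate(1, 90) ⇒ [θ0=0°, θ1=0°, e=3]
no 1-step plan works, so 2 is optimal.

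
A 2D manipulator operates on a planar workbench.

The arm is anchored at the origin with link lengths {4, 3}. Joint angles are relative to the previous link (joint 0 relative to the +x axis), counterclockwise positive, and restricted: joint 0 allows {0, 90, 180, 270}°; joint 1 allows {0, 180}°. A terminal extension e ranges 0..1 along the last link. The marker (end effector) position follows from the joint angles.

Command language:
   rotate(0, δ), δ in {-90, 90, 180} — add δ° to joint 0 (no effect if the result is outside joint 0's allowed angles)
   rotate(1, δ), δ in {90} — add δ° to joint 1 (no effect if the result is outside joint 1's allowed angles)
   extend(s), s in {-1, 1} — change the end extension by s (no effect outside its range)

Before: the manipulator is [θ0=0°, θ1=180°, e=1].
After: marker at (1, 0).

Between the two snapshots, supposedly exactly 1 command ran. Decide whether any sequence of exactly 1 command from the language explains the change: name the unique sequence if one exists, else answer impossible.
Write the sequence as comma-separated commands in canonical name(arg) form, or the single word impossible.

extend(-1)

begin: [θ0=0°, θ1=180°, e=1]
step 1 (extend(-1)): [θ0=0°, θ1=180°, e=0]
no rival 1-sequence matches.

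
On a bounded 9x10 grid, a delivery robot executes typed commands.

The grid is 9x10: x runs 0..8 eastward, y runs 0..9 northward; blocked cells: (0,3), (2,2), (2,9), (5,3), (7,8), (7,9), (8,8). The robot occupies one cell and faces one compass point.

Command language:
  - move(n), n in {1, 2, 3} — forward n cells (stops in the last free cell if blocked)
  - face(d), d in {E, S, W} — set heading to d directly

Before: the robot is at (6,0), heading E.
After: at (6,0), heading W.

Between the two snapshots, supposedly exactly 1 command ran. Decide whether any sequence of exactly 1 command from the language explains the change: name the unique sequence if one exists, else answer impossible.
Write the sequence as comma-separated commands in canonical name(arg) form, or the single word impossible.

face(W)

key: parked at (6,0) the whole time — nothing moves the robot
from: at (6,0), heading E
t=1 face(W) ⇒ at (6,0), heading W
uniquely the one of 6 1-step routes that fits.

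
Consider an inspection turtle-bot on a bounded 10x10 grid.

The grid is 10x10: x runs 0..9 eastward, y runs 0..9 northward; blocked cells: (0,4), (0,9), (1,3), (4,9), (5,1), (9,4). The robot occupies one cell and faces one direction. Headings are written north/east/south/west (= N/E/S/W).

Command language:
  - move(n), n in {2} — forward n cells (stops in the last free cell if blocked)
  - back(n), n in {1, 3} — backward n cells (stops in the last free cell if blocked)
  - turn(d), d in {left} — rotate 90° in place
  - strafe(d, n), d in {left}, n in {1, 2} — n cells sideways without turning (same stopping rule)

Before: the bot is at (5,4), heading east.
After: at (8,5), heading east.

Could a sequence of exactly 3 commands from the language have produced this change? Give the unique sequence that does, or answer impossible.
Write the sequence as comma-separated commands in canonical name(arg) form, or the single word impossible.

key: still facing E at the end — nothing in the sequence rotates
from: at (5,4), heading east
t=1 move(2) ⇒ at (7,4), heading east
t=2 move(2) ⇒ at (8,4), heading east
t=3 strafe(left, 1) ⇒ at (8,5), heading east
uniquely the one of 216 3-step routes that fits.

move(2), move(2), strafe(left, 1)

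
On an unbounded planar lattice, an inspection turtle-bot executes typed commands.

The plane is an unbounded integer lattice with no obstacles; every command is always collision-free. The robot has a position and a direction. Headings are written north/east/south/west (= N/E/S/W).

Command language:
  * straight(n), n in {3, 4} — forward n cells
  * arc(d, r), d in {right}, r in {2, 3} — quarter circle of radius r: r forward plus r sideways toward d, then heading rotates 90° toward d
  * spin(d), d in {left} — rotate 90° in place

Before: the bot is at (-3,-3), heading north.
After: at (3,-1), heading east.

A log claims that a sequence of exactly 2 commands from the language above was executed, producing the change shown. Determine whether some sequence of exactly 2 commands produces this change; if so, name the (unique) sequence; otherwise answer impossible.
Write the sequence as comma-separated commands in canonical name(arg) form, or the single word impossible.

key: position moved to (3,-1) AND the heading swung to E — translation plus rotation needed
start: at (-3,-3), heading north
1. arc(right, 2) → at (-1,-1), heading east
2. straight(4) → at (3,-1), heading east
no other 2-command option fits: unique.

arc(right, 2), straight(4)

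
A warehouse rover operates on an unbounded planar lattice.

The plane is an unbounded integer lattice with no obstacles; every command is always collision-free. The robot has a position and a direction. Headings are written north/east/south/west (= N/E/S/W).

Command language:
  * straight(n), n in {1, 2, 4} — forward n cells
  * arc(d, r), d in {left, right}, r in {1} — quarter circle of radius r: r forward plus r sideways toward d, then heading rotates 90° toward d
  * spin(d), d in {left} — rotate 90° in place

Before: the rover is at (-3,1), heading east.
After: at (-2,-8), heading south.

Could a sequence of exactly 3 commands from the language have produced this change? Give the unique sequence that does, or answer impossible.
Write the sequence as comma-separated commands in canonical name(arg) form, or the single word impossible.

key: position moved to (-2,-8) AND the heading swung to S — translation plus rotation needed
from: at (-3,1), heading east
1. arc(right, 1) → at (-2,0), heading south
2. straight(4) → at (-2,-4), heading south
3. straight(4) → at (-2,-8), heading south
all 216 alternatives checked — unique.

arc(right, 1), straight(4), straight(4)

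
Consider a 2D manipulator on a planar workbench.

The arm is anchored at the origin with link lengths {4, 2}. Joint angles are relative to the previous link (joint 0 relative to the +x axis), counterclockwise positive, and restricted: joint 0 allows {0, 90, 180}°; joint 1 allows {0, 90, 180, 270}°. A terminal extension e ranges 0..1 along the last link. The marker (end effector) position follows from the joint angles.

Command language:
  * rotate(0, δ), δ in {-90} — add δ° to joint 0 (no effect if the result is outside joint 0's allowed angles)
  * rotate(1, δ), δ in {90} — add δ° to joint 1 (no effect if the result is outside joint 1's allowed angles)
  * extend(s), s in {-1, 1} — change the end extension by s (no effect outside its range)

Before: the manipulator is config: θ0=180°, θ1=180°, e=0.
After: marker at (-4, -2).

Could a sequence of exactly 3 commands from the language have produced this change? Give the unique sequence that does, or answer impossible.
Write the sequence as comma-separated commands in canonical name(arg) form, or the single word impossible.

from: config: θ0=180°, θ1=180°, e=0
t=1 rotate(1, 90) ⇒ config: θ0=180°, θ1=270°, e=0
t=2 rotate(1, 90) ⇒ config: θ0=180°, θ1=0°, e=0
t=3 rotate(1, 90) ⇒ config: θ0=180°, θ1=90°, e=0
all 64 alternatives checked — unique.

rotate(1, 90), rotate(1, 90), rotate(1, 90)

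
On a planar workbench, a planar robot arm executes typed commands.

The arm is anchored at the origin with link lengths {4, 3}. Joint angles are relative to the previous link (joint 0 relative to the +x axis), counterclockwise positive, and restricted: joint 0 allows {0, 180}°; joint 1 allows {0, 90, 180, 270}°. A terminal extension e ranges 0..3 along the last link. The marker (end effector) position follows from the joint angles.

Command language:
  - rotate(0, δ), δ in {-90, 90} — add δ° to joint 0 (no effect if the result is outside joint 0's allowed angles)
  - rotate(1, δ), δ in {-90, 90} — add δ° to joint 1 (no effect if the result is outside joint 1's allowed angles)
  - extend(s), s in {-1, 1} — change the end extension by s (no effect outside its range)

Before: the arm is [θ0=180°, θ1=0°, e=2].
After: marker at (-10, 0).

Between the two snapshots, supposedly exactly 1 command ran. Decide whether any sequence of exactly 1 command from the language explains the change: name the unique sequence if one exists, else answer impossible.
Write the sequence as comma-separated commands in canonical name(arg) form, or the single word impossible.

initial: [θ0=180°, θ1=0°, e=2]
1. extend(1) → [θ0=180°, θ1=0°, e=3]
uniquely the one of 6 1-step routes that fits.

extend(1)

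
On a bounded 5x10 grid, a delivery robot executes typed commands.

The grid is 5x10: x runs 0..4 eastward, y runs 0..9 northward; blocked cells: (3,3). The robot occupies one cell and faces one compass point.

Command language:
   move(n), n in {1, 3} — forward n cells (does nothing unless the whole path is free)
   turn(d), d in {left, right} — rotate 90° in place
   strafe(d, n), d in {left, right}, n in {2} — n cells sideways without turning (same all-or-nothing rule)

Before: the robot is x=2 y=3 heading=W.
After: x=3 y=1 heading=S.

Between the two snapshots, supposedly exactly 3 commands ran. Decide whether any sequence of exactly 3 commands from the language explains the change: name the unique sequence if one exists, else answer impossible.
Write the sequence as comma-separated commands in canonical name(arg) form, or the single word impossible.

impossible

every 3-command combo misses the target.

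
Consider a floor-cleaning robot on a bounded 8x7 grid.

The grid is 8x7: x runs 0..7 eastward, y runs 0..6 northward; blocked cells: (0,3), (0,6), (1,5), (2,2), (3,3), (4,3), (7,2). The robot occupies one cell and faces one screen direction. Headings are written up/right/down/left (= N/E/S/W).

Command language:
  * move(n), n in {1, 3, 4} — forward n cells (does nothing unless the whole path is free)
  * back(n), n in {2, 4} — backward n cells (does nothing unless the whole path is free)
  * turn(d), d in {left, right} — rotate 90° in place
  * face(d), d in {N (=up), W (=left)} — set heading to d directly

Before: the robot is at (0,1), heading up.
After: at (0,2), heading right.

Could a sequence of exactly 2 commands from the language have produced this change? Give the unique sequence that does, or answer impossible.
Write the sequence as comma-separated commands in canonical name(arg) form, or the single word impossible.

move(1), turn(right)

key: position moved to (0,2) AND the heading swung to E — translation plus rotation needed
from: at (0,1), heading up
1. move(1) → at (0,2), heading up
2. turn(right) → at (0,2), heading right
no rival 2-sequence matches.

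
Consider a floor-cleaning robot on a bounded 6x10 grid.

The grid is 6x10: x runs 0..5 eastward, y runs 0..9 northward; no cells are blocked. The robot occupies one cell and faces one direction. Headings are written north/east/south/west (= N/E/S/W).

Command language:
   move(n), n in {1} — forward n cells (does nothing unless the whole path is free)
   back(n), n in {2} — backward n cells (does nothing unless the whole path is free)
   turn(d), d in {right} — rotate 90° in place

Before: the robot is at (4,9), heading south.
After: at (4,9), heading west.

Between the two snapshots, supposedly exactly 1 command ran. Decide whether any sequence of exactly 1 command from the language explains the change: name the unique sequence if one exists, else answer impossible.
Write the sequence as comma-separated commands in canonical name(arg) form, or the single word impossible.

key: parked at (4,9) the whole time — nothing moves the robot
start: at (4,9), heading south
[1] after turn(right): at (4,9), heading west
all 3 alternatives checked — unique.

turn(right)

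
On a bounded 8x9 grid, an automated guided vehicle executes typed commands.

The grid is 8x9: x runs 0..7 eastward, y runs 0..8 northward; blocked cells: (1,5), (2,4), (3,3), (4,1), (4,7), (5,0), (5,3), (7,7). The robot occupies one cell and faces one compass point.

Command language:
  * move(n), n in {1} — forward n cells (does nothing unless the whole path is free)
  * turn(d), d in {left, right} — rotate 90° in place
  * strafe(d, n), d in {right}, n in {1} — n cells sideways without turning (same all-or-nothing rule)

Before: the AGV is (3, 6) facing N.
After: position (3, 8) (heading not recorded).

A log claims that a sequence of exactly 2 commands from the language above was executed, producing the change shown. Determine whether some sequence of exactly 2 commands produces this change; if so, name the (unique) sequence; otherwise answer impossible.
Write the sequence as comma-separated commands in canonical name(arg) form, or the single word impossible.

start: (3, 6) facing N
[1] after move(1): (3, 7) facing N
[2] after move(1): (3, 8) facing N
all 16 alternatives checked — unique.

move(1), move(1)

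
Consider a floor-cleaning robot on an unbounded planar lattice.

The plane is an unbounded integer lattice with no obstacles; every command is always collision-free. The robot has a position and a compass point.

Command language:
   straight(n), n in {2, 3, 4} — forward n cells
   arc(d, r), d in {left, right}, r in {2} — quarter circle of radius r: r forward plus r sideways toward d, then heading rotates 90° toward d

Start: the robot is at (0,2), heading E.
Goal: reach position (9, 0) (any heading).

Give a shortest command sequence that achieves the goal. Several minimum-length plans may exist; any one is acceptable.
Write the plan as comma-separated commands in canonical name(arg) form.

straight(3), straight(4), arc(right, 2)

begin: at (0,2), heading E
[1] after straight(3): at (3,2), heading E
[2] after straight(4): at (7,2), heading E
[3] after arc(right, 2): at (9,0), heading S
shorter routes all fall short; 3 is best.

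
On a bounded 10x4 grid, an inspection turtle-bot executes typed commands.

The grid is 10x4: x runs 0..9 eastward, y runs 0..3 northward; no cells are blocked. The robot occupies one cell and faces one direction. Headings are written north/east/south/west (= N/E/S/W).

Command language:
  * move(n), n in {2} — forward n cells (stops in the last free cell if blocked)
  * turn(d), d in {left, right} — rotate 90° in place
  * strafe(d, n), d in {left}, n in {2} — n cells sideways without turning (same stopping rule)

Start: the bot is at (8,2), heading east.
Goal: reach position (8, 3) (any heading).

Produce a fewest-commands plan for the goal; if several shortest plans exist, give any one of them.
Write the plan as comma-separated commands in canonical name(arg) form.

begin: at (8,2), heading east
step 1 (strafe(left, 2)): at (8,3), heading east
nothing shorter than 1 reaches the goal.

strafe(left, 2)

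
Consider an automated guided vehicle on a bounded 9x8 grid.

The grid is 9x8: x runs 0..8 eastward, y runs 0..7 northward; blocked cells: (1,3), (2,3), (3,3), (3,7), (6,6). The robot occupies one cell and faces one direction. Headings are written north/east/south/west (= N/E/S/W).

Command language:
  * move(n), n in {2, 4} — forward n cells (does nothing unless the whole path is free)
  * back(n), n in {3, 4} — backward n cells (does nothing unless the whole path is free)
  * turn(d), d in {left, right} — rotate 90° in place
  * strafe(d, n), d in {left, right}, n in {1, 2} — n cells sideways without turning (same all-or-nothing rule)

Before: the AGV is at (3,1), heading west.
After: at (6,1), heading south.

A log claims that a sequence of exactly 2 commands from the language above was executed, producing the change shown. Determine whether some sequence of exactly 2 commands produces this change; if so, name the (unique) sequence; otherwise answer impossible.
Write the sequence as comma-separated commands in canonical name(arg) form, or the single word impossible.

back(3), turn(left)

key: running turn(left) before back(3) would end elsewhere — order is forced
from: at (3,1), heading west
[1] after back(3): at (6,1), heading west
[2] after turn(left): at (6,1), heading south
no other 2-command option fits: unique.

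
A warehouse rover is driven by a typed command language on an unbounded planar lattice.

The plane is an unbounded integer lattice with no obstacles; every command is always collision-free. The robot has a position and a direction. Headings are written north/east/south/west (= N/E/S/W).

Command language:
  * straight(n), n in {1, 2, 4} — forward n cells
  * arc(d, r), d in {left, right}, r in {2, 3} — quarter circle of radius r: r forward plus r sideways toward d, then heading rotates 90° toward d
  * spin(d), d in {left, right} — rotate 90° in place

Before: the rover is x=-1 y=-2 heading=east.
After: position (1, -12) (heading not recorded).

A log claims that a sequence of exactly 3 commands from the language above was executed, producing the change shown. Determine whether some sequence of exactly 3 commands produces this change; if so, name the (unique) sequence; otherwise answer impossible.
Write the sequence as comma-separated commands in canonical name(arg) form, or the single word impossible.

key: running straight(4) before arc(right, 2) would end elsewhere — order is forced
t0: x=-1 y=-2 heading=east
t=1 arc(right, 2) ⇒ x=1 y=-4 heading=south
t=2 straight(4) ⇒ x=1 y=-8 heading=south
t=3 straight(4) ⇒ x=1 y=-12 heading=south
uniquely the one of 729 3-step routes that fits.

arc(right, 2), straight(4), straight(4)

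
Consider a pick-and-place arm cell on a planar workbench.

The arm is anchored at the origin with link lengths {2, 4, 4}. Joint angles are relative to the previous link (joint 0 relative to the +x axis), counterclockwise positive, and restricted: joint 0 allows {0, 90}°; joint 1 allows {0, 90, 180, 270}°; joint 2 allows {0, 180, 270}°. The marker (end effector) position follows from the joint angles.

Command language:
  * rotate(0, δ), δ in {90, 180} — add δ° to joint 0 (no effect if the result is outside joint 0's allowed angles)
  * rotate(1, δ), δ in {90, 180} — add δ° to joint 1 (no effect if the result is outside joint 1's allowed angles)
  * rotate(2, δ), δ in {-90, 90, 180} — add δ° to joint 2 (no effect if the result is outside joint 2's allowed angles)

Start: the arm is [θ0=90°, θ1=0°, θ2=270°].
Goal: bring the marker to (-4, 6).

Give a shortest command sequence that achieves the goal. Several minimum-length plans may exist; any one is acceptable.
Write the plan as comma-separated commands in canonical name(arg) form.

rotate(1, 90)

begin: [θ0=90°, θ1=0°, θ2=270°]
[1] after rotate(1, 90): [θ0=90°, θ1=90°, θ2=270°]
no 0-step plan works, so 1 is optimal.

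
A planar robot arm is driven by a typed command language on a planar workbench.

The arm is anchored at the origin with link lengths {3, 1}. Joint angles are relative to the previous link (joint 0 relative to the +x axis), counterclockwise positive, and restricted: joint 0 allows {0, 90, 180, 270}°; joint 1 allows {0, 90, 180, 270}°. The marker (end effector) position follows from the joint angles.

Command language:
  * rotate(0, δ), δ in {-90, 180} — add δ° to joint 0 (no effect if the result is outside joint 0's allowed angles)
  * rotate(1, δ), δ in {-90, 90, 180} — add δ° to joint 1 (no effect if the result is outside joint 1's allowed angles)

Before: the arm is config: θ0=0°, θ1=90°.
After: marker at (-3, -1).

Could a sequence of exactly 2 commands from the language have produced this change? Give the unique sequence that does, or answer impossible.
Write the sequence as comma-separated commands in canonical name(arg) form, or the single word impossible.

rotate(0, -90), rotate(0, -90)

from: config: θ0=0°, θ1=90°
[1] after rotate(0, -90): config: θ0=270°, θ1=90°
[2] after rotate(0, -90): config: θ0=180°, θ1=90°
no rival 2-sequence matches.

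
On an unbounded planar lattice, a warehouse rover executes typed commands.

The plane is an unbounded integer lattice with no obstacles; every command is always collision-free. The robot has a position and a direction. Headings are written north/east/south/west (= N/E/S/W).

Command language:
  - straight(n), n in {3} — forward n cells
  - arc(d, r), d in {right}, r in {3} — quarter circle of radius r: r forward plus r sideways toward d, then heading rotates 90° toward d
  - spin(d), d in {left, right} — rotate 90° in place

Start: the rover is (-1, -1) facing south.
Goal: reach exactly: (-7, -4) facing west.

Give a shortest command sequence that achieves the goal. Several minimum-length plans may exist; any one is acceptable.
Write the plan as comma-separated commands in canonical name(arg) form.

initial: (-1, -1) facing south
1. arc(right, 3) → (-4, -4) facing west
2. straight(3) → (-7, -4) facing west
shorter routes all fall short; 2 is best.

arc(right, 3), straight(3)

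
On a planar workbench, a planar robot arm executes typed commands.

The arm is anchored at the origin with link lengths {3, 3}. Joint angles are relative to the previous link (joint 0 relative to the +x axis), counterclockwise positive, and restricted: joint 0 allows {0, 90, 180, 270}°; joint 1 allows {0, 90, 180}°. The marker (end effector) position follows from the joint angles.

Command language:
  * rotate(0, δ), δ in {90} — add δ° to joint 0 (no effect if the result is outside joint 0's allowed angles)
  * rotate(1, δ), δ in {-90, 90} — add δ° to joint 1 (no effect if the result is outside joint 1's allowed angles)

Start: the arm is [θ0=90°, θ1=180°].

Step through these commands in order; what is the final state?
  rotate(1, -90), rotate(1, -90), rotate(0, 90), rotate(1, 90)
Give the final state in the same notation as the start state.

[θ0=180°, θ1=90°]

t0: [θ0=90°, θ1=180°]
[1] after rotate(1, -90): [θ0=90°, θ1=90°]
[2] after rotate(1, -90): [θ0=90°, θ1=0°]
[3] after rotate(0, 90): [θ0=180°, θ1=0°]
[4] after rotate(1, 90): [θ0=180°, θ1=90°]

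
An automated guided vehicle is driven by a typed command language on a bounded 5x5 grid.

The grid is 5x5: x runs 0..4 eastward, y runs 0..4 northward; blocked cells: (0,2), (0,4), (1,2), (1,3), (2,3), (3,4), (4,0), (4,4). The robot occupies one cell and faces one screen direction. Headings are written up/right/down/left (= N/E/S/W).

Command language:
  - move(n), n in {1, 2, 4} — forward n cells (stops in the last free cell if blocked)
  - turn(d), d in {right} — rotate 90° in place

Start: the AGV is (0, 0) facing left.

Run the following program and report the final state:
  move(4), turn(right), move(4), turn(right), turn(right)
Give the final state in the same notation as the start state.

(0, 1) facing down

initial: (0, 0) facing left
1. move(4) → (0, 0) facing left
2. turn(right) → (0, 0) facing up
3. move(4) → (0, 1) facing up
4. turn(right) → (0, 1) facing right
5. turn(right) → (0, 1) facing down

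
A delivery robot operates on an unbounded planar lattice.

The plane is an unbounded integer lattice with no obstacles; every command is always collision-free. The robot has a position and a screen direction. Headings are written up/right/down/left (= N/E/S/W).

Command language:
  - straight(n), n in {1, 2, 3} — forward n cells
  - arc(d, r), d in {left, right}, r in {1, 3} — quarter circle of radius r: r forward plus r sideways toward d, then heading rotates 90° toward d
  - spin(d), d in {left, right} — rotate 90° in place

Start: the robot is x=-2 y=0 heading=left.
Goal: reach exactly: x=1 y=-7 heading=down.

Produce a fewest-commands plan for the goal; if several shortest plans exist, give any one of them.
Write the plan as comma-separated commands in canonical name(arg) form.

arc(left, 3), arc(left, 3), straight(2), arc(right, 1)

start: x=-2 y=0 heading=left
[1] after arc(left, 3): x=-5 y=-3 heading=down
[2] after arc(left, 3): x=-2 y=-6 heading=right
[3] after straight(2): x=0 y=-6 heading=right
[4] after arc(right, 1): x=1 y=-7 heading=down
shorter routes all fall short; 4 is best.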